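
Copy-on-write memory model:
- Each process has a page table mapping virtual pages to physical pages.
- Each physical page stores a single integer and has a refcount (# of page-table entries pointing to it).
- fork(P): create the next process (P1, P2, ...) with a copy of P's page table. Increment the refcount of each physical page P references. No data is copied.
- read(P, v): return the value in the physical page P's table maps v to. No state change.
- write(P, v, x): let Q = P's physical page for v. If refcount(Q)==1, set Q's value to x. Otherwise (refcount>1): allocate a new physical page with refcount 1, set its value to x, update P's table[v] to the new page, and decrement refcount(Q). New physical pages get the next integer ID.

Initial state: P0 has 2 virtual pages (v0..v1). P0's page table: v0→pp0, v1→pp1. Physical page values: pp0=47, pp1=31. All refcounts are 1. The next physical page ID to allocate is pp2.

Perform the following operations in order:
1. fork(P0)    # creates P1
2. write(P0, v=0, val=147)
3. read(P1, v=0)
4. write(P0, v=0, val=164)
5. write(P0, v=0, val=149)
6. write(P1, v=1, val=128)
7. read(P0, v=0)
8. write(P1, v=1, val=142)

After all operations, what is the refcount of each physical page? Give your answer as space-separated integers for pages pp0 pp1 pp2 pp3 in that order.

Answer: 1 1 1 1

Derivation:
Op 1: fork(P0) -> P1. 2 ppages; refcounts: pp0:2 pp1:2
Op 2: write(P0, v0, 147). refcount(pp0)=2>1 -> COPY to pp2. 3 ppages; refcounts: pp0:1 pp1:2 pp2:1
Op 3: read(P1, v0) -> 47. No state change.
Op 4: write(P0, v0, 164). refcount(pp2)=1 -> write in place. 3 ppages; refcounts: pp0:1 pp1:2 pp2:1
Op 5: write(P0, v0, 149). refcount(pp2)=1 -> write in place. 3 ppages; refcounts: pp0:1 pp1:2 pp2:1
Op 6: write(P1, v1, 128). refcount(pp1)=2>1 -> COPY to pp3. 4 ppages; refcounts: pp0:1 pp1:1 pp2:1 pp3:1
Op 7: read(P0, v0) -> 149. No state change.
Op 8: write(P1, v1, 142). refcount(pp3)=1 -> write in place. 4 ppages; refcounts: pp0:1 pp1:1 pp2:1 pp3:1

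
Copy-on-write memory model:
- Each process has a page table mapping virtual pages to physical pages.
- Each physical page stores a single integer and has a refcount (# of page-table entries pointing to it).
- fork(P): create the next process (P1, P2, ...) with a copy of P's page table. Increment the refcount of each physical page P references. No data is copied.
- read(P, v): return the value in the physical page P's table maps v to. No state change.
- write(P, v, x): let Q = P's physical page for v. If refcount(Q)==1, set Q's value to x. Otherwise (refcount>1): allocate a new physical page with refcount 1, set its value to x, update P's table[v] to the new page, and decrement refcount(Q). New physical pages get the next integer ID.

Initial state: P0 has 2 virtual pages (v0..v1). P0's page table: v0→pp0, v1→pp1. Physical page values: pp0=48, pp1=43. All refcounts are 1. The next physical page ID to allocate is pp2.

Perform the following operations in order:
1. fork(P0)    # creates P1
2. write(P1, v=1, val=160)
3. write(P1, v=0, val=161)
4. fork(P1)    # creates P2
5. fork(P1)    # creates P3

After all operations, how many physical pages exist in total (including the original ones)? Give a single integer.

Answer: 4

Derivation:
Op 1: fork(P0) -> P1. 2 ppages; refcounts: pp0:2 pp1:2
Op 2: write(P1, v1, 160). refcount(pp1)=2>1 -> COPY to pp2. 3 ppages; refcounts: pp0:2 pp1:1 pp2:1
Op 3: write(P1, v0, 161). refcount(pp0)=2>1 -> COPY to pp3. 4 ppages; refcounts: pp0:1 pp1:1 pp2:1 pp3:1
Op 4: fork(P1) -> P2. 4 ppages; refcounts: pp0:1 pp1:1 pp2:2 pp3:2
Op 5: fork(P1) -> P3. 4 ppages; refcounts: pp0:1 pp1:1 pp2:3 pp3:3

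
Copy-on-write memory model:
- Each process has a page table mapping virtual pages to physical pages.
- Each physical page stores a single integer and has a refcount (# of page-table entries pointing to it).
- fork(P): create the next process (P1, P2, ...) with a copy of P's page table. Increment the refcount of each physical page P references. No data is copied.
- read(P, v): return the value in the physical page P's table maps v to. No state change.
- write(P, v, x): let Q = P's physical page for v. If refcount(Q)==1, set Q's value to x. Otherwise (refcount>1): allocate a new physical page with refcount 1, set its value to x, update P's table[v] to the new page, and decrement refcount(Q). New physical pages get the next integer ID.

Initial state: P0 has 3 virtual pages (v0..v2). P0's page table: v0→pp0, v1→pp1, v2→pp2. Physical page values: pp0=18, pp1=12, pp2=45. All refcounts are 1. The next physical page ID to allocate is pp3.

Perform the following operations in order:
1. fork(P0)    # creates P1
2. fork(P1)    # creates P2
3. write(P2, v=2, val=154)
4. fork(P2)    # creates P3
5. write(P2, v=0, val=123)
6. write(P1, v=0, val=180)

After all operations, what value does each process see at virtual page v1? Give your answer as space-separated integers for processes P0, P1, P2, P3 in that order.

Op 1: fork(P0) -> P1. 3 ppages; refcounts: pp0:2 pp1:2 pp2:2
Op 2: fork(P1) -> P2. 3 ppages; refcounts: pp0:3 pp1:3 pp2:3
Op 3: write(P2, v2, 154). refcount(pp2)=3>1 -> COPY to pp3. 4 ppages; refcounts: pp0:3 pp1:3 pp2:2 pp3:1
Op 4: fork(P2) -> P3. 4 ppages; refcounts: pp0:4 pp1:4 pp2:2 pp3:2
Op 5: write(P2, v0, 123). refcount(pp0)=4>1 -> COPY to pp4. 5 ppages; refcounts: pp0:3 pp1:4 pp2:2 pp3:2 pp4:1
Op 6: write(P1, v0, 180). refcount(pp0)=3>1 -> COPY to pp5. 6 ppages; refcounts: pp0:2 pp1:4 pp2:2 pp3:2 pp4:1 pp5:1
P0: v1 -> pp1 = 12
P1: v1 -> pp1 = 12
P2: v1 -> pp1 = 12
P3: v1 -> pp1 = 12

Answer: 12 12 12 12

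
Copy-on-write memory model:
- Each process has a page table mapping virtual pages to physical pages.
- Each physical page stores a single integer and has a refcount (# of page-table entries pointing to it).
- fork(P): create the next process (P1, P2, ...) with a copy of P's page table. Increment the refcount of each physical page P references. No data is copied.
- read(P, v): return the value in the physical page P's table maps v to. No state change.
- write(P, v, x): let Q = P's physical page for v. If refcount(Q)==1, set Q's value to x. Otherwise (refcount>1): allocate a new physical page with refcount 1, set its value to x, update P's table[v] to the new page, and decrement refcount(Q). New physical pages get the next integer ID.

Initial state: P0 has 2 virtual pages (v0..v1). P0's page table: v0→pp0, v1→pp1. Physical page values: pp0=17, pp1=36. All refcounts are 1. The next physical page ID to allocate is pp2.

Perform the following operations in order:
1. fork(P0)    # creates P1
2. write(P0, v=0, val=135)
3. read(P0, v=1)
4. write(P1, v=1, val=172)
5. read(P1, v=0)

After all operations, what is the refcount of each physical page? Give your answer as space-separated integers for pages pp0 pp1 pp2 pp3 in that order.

Answer: 1 1 1 1

Derivation:
Op 1: fork(P0) -> P1. 2 ppages; refcounts: pp0:2 pp1:2
Op 2: write(P0, v0, 135). refcount(pp0)=2>1 -> COPY to pp2. 3 ppages; refcounts: pp0:1 pp1:2 pp2:1
Op 3: read(P0, v1) -> 36. No state change.
Op 4: write(P1, v1, 172). refcount(pp1)=2>1 -> COPY to pp3. 4 ppages; refcounts: pp0:1 pp1:1 pp2:1 pp3:1
Op 5: read(P1, v0) -> 17. No state change.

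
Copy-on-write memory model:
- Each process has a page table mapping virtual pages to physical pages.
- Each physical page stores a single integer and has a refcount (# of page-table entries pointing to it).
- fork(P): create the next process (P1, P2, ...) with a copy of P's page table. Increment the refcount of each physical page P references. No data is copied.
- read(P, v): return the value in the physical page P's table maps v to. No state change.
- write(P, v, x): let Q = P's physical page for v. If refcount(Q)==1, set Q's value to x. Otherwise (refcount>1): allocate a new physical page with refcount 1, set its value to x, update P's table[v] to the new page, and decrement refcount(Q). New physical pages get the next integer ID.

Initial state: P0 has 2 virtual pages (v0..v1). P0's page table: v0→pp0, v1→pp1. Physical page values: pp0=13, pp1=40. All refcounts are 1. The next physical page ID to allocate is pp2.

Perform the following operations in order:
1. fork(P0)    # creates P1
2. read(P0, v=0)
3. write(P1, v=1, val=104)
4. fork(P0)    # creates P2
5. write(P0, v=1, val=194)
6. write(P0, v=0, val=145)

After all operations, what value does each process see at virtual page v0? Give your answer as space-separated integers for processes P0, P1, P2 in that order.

Op 1: fork(P0) -> P1. 2 ppages; refcounts: pp0:2 pp1:2
Op 2: read(P0, v0) -> 13. No state change.
Op 3: write(P1, v1, 104). refcount(pp1)=2>1 -> COPY to pp2. 3 ppages; refcounts: pp0:2 pp1:1 pp2:1
Op 4: fork(P0) -> P2. 3 ppages; refcounts: pp0:3 pp1:2 pp2:1
Op 5: write(P0, v1, 194). refcount(pp1)=2>1 -> COPY to pp3. 4 ppages; refcounts: pp0:3 pp1:1 pp2:1 pp3:1
Op 6: write(P0, v0, 145). refcount(pp0)=3>1 -> COPY to pp4. 5 ppages; refcounts: pp0:2 pp1:1 pp2:1 pp3:1 pp4:1
P0: v0 -> pp4 = 145
P1: v0 -> pp0 = 13
P2: v0 -> pp0 = 13

Answer: 145 13 13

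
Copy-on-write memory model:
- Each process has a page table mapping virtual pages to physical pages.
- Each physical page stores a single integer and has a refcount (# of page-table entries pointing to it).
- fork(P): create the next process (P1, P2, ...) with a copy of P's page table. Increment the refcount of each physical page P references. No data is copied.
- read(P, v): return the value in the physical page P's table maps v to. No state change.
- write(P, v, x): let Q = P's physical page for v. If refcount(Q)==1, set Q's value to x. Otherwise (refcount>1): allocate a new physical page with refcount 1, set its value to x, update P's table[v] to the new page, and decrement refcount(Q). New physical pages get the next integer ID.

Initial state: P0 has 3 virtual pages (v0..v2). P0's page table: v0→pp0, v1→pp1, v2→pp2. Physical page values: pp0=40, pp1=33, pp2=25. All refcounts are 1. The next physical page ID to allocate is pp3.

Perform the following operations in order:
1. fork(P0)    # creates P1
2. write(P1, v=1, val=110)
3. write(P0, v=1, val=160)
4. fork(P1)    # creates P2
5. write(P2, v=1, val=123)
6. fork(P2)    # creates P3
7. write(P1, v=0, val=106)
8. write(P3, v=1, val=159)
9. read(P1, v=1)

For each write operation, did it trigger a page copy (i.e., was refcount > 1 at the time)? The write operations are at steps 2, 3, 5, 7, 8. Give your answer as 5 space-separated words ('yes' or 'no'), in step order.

Op 1: fork(P0) -> P1. 3 ppages; refcounts: pp0:2 pp1:2 pp2:2
Op 2: write(P1, v1, 110). refcount(pp1)=2>1 -> COPY to pp3. 4 ppages; refcounts: pp0:2 pp1:1 pp2:2 pp3:1
Op 3: write(P0, v1, 160). refcount(pp1)=1 -> write in place. 4 ppages; refcounts: pp0:2 pp1:1 pp2:2 pp3:1
Op 4: fork(P1) -> P2. 4 ppages; refcounts: pp0:3 pp1:1 pp2:3 pp3:2
Op 5: write(P2, v1, 123). refcount(pp3)=2>1 -> COPY to pp4. 5 ppages; refcounts: pp0:3 pp1:1 pp2:3 pp3:1 pp4:1
Op 6: fork(P2) -> P3. 5 ppages; refcounts: pp0:4 pp1:1 pp2:4 pp3:1 pp4:2
Op 7: write(P1, v0, 106). refcount(pp0)=4>1 -> COPY to pp5. 6 ppages; refcounts: pp0:3 pp1:1 pp2:4 pp3:1 pp4:2 pp5:1
Op 8: write(P3, v1, 159). refcount(pp4)=2>1 -> COPY to pp6. 7 ppages; refcounts: pp0:3 pp1:1 pp2:4 pp3:1 pp4:1 pp5:1 pp6:1
Op 9: read(P1, v1) -> 110. No state change.

yes no yes yes yes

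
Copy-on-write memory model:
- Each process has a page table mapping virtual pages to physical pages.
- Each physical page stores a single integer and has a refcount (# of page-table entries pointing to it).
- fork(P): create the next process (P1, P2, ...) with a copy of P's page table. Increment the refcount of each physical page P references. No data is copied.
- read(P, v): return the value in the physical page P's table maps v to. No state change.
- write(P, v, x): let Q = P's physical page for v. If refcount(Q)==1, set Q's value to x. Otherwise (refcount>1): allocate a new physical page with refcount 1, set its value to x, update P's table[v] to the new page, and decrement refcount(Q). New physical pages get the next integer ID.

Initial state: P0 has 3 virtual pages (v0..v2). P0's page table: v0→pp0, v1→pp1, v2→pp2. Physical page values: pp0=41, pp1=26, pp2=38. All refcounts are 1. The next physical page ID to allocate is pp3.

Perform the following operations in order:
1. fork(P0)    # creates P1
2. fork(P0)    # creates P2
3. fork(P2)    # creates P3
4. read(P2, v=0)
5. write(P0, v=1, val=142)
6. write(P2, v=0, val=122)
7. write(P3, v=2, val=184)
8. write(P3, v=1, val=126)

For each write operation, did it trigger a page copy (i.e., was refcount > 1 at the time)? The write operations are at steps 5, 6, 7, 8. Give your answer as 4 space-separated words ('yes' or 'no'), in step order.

Op 1: fork(P0) -> P1. 3 ppages; refcounts: pp0:2 pp1:2 pp2:2
Op 2: fork(P0) -> P2. 3 ppages; refcounts: pp0:3 pp1:3 pp2:3
Op 3: fork(P2) -> P3. 3 ppages; refcounts: pp0:4 pp1:4 pp2:4
Op 4: read(P2, v0) -> 41. No state change.
Op 5: write(P0, v1, 142). refcount(pp1)=4>1 -> COPY to pp3. 4 ppages; refcounts: pp0:4 pp1:3 pp2:4 pp3:1
Op 6: write(P2, v0, 122). refcount(pp0)=4>1 -> COPY to pp4. 5 ppages; refcounts: pp0:3 pp1:3 pp2:4 pp3:1 pp4:1
Op 7: write(P3, v2, 184). refcount(pp2)=4>1 -> COPY to pp5. 6 ppages; refcounts: pp0:3 pp1:3 pp2:3 pp3:1 pp4:1 pp5:1
Op 8: write(P3, v1, 126). refcount(pp1)=3>1 -> COPY to pp6. 7 ppages; refcounts: pp0:3 pp1:2 pp2:3 pp3:1 pp4:1 pp5:1 pp6:1

yes yes yes yes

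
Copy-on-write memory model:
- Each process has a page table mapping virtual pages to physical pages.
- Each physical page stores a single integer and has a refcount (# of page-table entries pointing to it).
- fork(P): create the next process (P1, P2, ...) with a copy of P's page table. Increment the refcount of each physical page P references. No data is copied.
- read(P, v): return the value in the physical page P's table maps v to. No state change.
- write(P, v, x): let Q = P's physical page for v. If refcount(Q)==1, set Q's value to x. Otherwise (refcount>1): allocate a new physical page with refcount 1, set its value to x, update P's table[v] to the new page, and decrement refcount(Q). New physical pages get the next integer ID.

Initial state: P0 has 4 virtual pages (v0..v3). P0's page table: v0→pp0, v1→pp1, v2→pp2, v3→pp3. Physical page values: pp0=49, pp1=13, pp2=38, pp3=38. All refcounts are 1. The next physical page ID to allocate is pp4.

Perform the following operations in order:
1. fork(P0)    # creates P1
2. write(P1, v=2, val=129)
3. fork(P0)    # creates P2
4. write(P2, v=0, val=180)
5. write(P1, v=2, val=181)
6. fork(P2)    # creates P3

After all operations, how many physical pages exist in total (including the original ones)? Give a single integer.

Answer: 6

Derivation:
Op 1: fork(P0) -> P1. 4 ppages; refcounts: pp0:2 pp1:2 pp2:2 pp3:2
Op 2: write(P1, v2, 129). refcount(pp2)=2>1 -> COPY to pp4. 5 ppages; refcounts: pp0:2 pp1:2 pp2:1 pp3:2 pp4:1
Op 3: fork(P0) -> P2. 5 ppages; refcounts: pp0:3 pp1:3 pp2:2 pp3:3 pp4:1
Op 4: write(P2, v0, 180). refcount(pp0)=3>1 -> COPY to pp5. 6 ppages; refcounts: pp0:2 pp1:3 pp2:2 pp3:3 pp4:1 pp5:1
Op 5: write(P1, v2, 181). refcount(pp4)=1 -> write in place. 6 ppages; refcounts: pp0:2 pp1:3 pp2:2 pp3:3 pp4:1 pp5:1
Op 6: fork(P2) -> P3. 6 ppages; refcounts: pp0:2 pp1:4 pp2:3 pp3:4 pp4:1 pp5:2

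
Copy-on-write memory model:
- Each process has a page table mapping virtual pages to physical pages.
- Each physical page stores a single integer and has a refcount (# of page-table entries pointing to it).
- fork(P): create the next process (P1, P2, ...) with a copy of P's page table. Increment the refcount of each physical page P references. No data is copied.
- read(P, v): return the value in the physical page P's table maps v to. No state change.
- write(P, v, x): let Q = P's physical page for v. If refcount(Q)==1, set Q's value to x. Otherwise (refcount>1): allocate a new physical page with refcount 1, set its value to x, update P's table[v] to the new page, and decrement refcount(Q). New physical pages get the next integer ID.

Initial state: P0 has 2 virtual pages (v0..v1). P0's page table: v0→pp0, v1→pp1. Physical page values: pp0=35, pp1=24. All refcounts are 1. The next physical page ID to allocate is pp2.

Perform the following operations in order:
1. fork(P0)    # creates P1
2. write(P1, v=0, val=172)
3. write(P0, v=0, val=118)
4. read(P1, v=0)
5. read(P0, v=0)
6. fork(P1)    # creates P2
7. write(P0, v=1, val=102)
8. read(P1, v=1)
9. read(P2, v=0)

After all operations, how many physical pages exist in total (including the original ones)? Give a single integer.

Op 1: fork(P0) -> P1. 2 ppages; refcounts: pp0:2 pp1:2
Op 2: write(P1, v0, 172). refcount(pp0)=2>1 -> COPY to pp2. 3 ppages; refcounts: pp0:1 pp1:2 pp2:1
Op 3: write(P0, v0, 118). refcount(pp0)=1 -> write in place. 3 ppages; refcounts: pp0:1 pp1:2 pp2:1
Op 4: read(P1, v0) -> 172. No state change.
Op 5: read(P0, v0) -> 118. No state change.
Op 6: fork(P1) -> P2. 3 ppages; refcounts: pp0:1 pp1:3 pp2:2
Op 7: write(P0, v1, 102). refcount(pp1)=3>1 -> COPY to pp3. 4 ppages; refcounts: pp0:1 pp1:2 pp2:2 pp3:1
Op 8: read(P1, v1) -> 24. No state change.
Op 9: read(P2, v0) -> 172. No state change.

Answer: 4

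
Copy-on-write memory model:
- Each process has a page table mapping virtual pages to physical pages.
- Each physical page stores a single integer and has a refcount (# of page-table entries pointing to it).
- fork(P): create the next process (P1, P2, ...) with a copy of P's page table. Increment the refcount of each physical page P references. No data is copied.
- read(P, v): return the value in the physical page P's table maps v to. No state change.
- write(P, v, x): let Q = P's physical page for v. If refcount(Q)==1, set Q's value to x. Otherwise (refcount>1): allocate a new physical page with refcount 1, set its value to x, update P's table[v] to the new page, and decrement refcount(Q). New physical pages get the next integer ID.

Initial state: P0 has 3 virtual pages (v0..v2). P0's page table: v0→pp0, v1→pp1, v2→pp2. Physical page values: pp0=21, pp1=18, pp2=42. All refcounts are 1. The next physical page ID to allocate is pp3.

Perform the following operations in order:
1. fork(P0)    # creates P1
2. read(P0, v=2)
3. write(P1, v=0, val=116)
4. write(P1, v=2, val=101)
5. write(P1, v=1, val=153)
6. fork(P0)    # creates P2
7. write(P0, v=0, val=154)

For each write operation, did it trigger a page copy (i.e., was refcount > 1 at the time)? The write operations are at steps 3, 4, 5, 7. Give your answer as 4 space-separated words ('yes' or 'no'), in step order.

Op 1: fork(P0) -> P1. 3 ppages; refcounts: pp0:2 pp1:2 pp2:2
Op 2: read(P0, v2) -> 42. No state change.
Op 3: write(P1, v0, 116). refcount(pp0)=2>1 -> COPY to pp3. 4 ppages; refcounts: pp0:1 pp1:2 pp2:2 pp3:1
Op 4: write(P1, v2, 101). refcount(pp2)=2>1 -> COPY to pp4. 5 ppages; refcounts: pp0:1 pp1:2 pp2:1 pp3:1 pp4:1
Op 5: write(P1, v1, 153). refcount(pp1)=2>1 -> COPY to pp5. 6 ppages; refcounts: pp0:1 pp1:1 pp2:1 pp3:1 pp4:1 pp5:1
Op 6: fork(P0) -> P2. 6 ppages; refcounts: pp0:2 pp1:2 pp2:2 pp3:1 pp4:1 pp5:1
Op 7: write(P0, v0, 154). refcount(pp0)=2>1 -> COPY to pp6. 7 ppages; refcounts: pp0:1 pp1:2 pp2:2 pp3:1 pp4:1 pp5:1 pp6:1

yes yes yes yes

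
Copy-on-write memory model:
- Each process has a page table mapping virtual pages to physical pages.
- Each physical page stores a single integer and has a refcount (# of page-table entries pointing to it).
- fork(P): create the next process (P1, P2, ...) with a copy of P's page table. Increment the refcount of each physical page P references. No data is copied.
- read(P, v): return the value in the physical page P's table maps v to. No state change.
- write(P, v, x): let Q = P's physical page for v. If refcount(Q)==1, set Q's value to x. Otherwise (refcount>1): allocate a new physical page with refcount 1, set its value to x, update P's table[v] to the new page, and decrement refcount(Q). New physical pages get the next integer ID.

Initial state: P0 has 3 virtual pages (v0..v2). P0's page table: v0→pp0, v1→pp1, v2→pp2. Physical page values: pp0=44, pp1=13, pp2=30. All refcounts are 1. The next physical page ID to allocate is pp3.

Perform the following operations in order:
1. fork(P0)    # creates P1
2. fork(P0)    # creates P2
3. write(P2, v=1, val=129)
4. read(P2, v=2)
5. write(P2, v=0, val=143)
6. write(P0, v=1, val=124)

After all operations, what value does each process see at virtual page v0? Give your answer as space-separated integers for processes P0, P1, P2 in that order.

Op 1: fork(P0) -> P1. 3 ppages; refcounts: pp0:2 pp1:2 pp2:2
Op 2: fork(P0) -> P2. 3 ppages; refcounts: pp0:3 pp1:3 pp2:3
Op 3: write(P2, v1, 129). refcount(pp1)=3>1 -> COPY to pp3. 4 ppages; refcounts: pp0:3 pp1:2 pp2:3 pp3:1
Op 4: read(P2, v2) -> 30. No state change.
Op 5: write(P2, v0, 143). refcount(pp0)=3>1 -> COPY to pp4. 5 ppages; refcounts: pp0:2 pp1:2 pp2:3 pp3:1 pp4:1
Op 6: write(P0, v1, 124). refcount(pp1)=2>1 -> COPY to pp5. 6 ppages; refcounts: pp0:2 pp1:1 pp2:3 pp3:1 pp4:1 pp5:1
P0: v0 -> pp0 = 44
P1: v0 -> pp0 = 44
P2: v0 -> pp4 = 143

Answer: 44 44 143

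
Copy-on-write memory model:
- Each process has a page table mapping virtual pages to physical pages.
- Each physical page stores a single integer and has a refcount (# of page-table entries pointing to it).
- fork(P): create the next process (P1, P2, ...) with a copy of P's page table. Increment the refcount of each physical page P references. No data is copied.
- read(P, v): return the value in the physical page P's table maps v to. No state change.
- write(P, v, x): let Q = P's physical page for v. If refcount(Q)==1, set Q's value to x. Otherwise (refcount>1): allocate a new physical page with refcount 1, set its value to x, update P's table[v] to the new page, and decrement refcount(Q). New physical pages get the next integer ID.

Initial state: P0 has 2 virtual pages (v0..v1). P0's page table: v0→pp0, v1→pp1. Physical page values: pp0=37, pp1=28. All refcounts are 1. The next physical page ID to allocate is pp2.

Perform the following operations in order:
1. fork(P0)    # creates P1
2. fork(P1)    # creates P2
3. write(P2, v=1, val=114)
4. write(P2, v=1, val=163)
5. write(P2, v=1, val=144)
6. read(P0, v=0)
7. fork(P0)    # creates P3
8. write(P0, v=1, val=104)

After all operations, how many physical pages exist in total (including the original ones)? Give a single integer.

Op 1: fork(P0) -> P1. 2 ppages; refcounts: pp0:2 pp1:2
Op 2: fork(P1) -> P2. 2 ppages; refcounts: pp0:3 pp1:3
Op 3: write(P2, v1, 114). refcount(pp1)=3>1 -> COPY to pp2. 3 ppages; refcounts: pp0:3 pp1:2 pp2:1
Op 4: write(P2, v1, 163). refcount(pp2)=1 -> write in place. 3 ppages; refcounts: pp0:3 pp1:2 pp2:1
Op 5: write(P2, v1, 144). refcount(pp2)=1 -> write in place. 3 ppages; refcounts: pp0:3 pp1:2 pp2:1
Op 6: read(P0, v0) -> 37. No state change.
Op 7: fork(P0) -> P3. 3 ppages; refcounts: pp0:4 pp1:3 pp2:1
Op 8: write(P0, v1, 104). refcount(pp1)=3>1 -> COPY to pp3. 4 ppages; refcounts: pp0:4 pp1:2 pp2:1 pp3:1

Answer: 4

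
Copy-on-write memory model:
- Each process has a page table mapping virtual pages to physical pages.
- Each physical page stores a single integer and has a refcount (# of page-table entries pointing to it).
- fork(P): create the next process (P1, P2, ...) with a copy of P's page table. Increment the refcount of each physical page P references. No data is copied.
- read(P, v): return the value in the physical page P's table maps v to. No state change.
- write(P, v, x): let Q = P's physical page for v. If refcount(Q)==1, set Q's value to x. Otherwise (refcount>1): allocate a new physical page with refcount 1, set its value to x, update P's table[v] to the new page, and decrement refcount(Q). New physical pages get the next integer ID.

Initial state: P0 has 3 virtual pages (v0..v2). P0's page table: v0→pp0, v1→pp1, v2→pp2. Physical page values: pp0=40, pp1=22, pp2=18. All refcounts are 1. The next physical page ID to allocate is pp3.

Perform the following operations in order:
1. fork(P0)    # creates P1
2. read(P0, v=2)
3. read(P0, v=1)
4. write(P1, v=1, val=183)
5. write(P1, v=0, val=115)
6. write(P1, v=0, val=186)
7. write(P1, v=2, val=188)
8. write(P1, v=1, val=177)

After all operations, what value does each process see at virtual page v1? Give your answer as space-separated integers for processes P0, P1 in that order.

Answer: 22 177

Derivation:
Op 1: fork(P0) -> P1. 3 ppages; refcounts: pp0:2 pp1:2 pp2:2
Op 2: read(P0, v2) -> 18. No state change.
Op 3: read(P0, v1) -> 22. No state change.
Op 4: write(P1, v1, 183). refcount(pp1)=2>1 -> COPY to pp3. 4 ppages; refcounts: pp0:2 pp1:1 pp2:2 pp3:1
Op 5: write(P1, v0, 115). refcount(pp0)=2>1 -> COPY to pp4. 5 ppages; refcounts: pp0:1 pp1:1 pp2:2 pp3:1 pp4:1
Op 6: write(P1, v0, 186). refcount(pp4)=1 -> write in place. 5 ppages; refcounts: pp0:1 pp1:1 pp2:2 pp3:1 pp4:1
Op 7: write(P1, v2, 188). refcount(pp2)=2>1 -> COPY to pp5. 6 ppages; refcounts: pp0:1 pp1:1 pp2:1 pp3:1 pp4:1 pp5:1
Op 8: write(P1, v1, 177). refcount(pp3)=1 -> write in place. 6 ppages; refcounts: pp0:1 pp1:1 pp2:1 pp3:1 pp4:1 pp5:1
P0: v1 -> pp1 = 22
P1: v1 -> pp3 = 177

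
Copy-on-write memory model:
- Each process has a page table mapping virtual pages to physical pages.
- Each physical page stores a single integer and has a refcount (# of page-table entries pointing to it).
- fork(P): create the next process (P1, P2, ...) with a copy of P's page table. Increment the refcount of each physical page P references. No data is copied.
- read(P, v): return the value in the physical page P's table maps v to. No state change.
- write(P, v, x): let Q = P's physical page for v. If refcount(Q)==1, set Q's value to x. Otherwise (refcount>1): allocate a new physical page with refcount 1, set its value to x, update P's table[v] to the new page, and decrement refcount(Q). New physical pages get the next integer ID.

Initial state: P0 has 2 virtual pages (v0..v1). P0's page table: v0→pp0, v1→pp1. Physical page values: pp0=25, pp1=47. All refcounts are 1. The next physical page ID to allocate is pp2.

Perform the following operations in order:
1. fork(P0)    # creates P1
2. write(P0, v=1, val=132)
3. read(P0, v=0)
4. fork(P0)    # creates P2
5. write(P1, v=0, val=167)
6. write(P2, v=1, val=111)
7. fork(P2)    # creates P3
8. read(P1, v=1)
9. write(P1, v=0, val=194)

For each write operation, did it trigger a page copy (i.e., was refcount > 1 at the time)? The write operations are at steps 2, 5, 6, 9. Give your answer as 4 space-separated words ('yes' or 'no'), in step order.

Op 1: fork(P0) -> P1. 2 ppages; refcounts: pp0:2 pp1:2
Op 2: write(P0, v1, 132). refcount(pp1)=2>1 -> COPY to pp2. 3 ppages; refcounts: pp0:2 pp1:1 pp2:1
Op 3: read(P0, v0) -> 25. No state change.
Op 4: fork(P0) -> P2. 3 ppages; refcounts: pp0:3 pp1:1 pp2:2
Op 5: write(P1, v0, 167). refcount(pp0)=3>1 -> COPY to pp3. 4 ppages; refcounts: pp0:2 pp1:1 pp2:2 pp3:1
Op 6: write(P2, v1, 111). refcount(pp2)=2>1 -> COPY to pp4. 5 ppages; refcounts: pp0:2 pp1:1 pp2:1 pp3:1 pp4:1
Op 7: fork(P2) -> P3. 5 ppages; refcounts: pp0:3 pp1:1 pp2:1 pp3:1 pp4:2
Op 8: read(P1, v1) -> 47. No state change.
Op 9: write(P1, v0, 194). refcount(pp3)=1 -> write in place. 5 ppages; refcounts: pp0:3 pp1:1 pp2:1 pp3:1 pp4:2

yes yes yes no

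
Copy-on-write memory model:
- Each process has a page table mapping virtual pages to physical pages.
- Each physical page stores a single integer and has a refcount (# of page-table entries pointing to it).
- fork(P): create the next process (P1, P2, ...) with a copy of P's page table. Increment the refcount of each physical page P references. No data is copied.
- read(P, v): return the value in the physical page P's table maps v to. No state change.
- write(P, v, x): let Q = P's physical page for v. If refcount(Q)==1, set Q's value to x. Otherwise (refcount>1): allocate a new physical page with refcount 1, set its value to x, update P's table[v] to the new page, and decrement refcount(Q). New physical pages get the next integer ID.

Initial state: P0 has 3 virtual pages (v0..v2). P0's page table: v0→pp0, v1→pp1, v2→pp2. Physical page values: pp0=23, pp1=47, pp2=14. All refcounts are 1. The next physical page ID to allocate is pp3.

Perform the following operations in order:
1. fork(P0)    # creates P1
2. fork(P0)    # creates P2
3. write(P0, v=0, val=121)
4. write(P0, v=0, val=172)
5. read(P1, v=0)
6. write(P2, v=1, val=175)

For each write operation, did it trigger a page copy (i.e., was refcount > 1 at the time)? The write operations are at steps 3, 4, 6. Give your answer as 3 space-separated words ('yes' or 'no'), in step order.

Op 1: fork(P0) -> P1. 3 ppages; refcounts: pp0:2 pp1:2 pp2:2
Op 2: fork(P0) -> P2. 3 ppages; refcounts: pp0:3 pp1:3 pp2:3
Op 3: write(P0, v0, 121). refcount(pp0)=3>1 -> COPY to pp3. 4 ppages; refcounts: pp0:2 pp1:3 pp2:3 pp3:1
Op 4: write(P0, v0, 172). refcount(pp3)=1 -> write in place. 4 ppages; refcounts: pp0:2 pp1:3 pp2:3 pp3:1
Op 5: read(P1, v0) -> 23. No state change.
Op 6: write(P2, v1, 175). refcount(pp1)=3>1 -> COPY to pp4. 5 ppages; refcounts: pp0:2 pp1:2 pp2:3 pp3:1 pp4:1

yes no yes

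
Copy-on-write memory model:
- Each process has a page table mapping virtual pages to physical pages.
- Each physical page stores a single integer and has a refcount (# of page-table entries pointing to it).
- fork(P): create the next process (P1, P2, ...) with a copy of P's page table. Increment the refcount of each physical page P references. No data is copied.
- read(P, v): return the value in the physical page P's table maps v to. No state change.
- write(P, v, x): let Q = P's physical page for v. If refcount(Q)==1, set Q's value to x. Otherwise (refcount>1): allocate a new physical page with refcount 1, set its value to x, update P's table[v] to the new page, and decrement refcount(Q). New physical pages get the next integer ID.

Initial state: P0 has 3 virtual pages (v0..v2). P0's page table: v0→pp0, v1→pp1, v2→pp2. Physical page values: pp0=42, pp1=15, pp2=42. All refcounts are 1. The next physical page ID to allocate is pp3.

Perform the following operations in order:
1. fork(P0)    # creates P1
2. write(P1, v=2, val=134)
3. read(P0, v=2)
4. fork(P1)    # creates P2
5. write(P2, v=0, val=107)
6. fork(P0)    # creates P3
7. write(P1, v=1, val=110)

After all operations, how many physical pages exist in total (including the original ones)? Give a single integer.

Op 1: fork(P0) -> P1. 3 ppages; refcounts: pp0:2 pp1:2 pp2:2
Op 2: write(P1, v2, 134). refcount(pp2)=2>1 -> COPY to pp3. 4 ppages; refcounts: pp0:2 pp1:2 pp2:1 pp3:1
Op 3: read(P0, v2) -> 42. No state change.
Op 4: fork(P1) -> P2. 4 ppages; refcounts: pp0:3 pp1:3 pp2:1 pp3:2
Op 5: write(P2, v0, 107). refcount(pp0)=3>1 -> COPY to pp4. 5 ppages; refcounts: pp0:2 pp1:3 pp2:1 pp3:2 pp4:1
Op 6: fork(P0) -> P3. 5 ppages; refcounts: pp0:3 pp1:4 pp2:2 pp3:2 pp4:1
Op 7: write(P1, v1, 110). refcount(pp1)=4>1 -> COPY to pp5. 6 ppages; refcounts: pp0:3 pp1:3 pp2:2 pp3:2 pp4:1 pp5:1

Answer: 6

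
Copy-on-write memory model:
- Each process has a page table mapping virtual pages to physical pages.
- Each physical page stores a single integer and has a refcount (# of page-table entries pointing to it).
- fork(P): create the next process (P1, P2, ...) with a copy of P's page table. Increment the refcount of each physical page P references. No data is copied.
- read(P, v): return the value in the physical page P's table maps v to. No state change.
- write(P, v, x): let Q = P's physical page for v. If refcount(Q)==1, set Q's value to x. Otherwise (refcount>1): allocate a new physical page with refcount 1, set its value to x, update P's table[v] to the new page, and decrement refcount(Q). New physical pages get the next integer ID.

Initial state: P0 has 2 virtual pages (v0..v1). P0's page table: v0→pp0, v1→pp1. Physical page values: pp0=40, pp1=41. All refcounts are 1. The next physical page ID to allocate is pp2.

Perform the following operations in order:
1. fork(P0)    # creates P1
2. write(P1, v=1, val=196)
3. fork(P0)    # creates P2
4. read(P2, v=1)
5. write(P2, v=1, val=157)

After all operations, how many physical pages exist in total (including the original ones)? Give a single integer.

Answer: 4

Derivation:
Op 1: fork(P0) -> P1. 2 ppages; refcounts: pp0:2 pp1:2
Op 2: write(P1, v1, 196). refcount(pp1)=2>1 -> COPY to pp2. 3 ppages; refcounts: pp0:2 pp1:1 pp2:1
Op 3: fork(P0) -> P2. 3 ppages; refcounts: pp0:3 pp1:2 pp2:1
Op 4: read(P2, v1) -> 41. No state change.
Op 5: write(P2, v1, 157). refcount(pp1)=2>1 -> COPY to pp3. 4 ppages; refcounts: pp0:3 pp1:1 pp2:1 pp3:1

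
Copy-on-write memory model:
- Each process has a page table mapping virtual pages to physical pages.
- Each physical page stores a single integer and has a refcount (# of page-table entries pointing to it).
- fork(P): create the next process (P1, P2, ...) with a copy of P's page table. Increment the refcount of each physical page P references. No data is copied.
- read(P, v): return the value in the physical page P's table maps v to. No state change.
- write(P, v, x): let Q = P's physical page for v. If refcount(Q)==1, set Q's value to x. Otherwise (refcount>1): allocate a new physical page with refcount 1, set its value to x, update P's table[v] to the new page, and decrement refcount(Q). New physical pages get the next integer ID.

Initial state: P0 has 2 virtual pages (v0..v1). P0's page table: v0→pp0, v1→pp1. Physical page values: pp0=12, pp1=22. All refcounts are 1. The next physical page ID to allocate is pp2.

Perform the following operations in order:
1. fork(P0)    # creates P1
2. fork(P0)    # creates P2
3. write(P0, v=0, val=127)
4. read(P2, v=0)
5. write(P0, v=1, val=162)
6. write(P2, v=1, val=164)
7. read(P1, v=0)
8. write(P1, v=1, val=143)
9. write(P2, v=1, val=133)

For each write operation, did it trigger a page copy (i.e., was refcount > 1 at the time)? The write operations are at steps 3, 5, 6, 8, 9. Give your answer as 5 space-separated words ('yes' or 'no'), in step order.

Op 1: fork(P0) -> P1. 2 ppages; refcounts: pp0:2 pp1:2
Op 2: fork(P0) -> P2. 2 ppages; refcounts: pp0:3 pp1:3
Op 3: write(P0, v0, 127). refcount(pp0)=3>1 -> COPY to pp2. 3 ppages; refcounts: pp0:2 pp1:3 pp2:1
Op 4: read(P2, v0) -> 12. No state change.
Op 5: write(P0, v1, 162). refcount(pp1)=3>1 -> COPY to pp3. 4 ppages; refcounts: pp0:2 pp1:2 pp2:1 pp3:1
Op 6: write(P2, v1, 164). refcount(pp1)=2>1 -> COPY to pp4. 5 ppages; refcounts: pp0:2 pp1:1 pp2:1 pp3:1 pp4:1
Op 7: read(P1, v0) -> 12. No state change.
Op 8: write(P1, v1, 143). refcount(pp1)=1 -> write in place. 5 ppages; refcounts: pp0:2 pp1:1 pp2:1 pp3:1 pp4:1
Op 9: write(P2, v1, 133). refcount(pp4)=1 -> write in place. 5 ppages; refcounts: pp0:2 pp1:1 pp2:1 pp3:1 pp4:1

yes yes yes no no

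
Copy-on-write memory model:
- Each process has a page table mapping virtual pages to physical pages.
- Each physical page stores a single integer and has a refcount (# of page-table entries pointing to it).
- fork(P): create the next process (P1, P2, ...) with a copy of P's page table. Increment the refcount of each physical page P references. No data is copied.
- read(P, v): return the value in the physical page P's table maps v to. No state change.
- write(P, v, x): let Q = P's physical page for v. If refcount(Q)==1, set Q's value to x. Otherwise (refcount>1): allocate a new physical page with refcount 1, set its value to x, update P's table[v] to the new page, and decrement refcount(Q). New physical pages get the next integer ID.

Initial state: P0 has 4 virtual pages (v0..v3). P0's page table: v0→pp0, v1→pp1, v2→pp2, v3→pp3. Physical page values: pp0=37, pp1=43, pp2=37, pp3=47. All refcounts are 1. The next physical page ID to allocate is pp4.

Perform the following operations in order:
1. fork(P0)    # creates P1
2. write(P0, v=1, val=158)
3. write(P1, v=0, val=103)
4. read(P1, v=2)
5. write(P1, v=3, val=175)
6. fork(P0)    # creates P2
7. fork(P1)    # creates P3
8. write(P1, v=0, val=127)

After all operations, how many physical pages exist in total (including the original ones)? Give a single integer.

Op 1: fork(P0) -> P1. 4 ppages; refcounts: pp0:2 pp1:2 pp2:2 pp3:2
Op 2: write(P0, v1, 158). refcount(pp1)=2>1 -> COPY to pp4. 5 ppages; refcounts: pp0:2 pp1:1 pp2:2 pp3:2 pp4:1
Op 3: write(P1, v0, 103). refcount(pp0)=2>1 -> COPY to pp5. 6 ppages; refcounts: pp0:1 pp1:1 pp2:2 pp3:2 pp4:1 pp5:1
Op 4: read(P1, v2) -> 37. No state change.
Op 5: write(P1, v3, 175). refcount(pp3)=2>1 -> COPY to pp6. 7 ppages; refcounts: pp0:1 pp1:1 pp2:2 pp3:1 pp4:1 pp5:1 pp6:1
Op 6: fork(P0) -> P2. 7 ppages; refcounts: pp0:2 pp1:1 pp2:3 pp3:2 pp4:2 pp5:1 pp6:1
Op 7: fork(P1) -> P3. 7 ppages; refcounts: pp0:2 pp1:2 pp2:4 pp3:2 pp4:2 pp5:2 pp6:2
Op 8: write(P1, v0, 127). refcount(pp5)=2>1 -> COPY to pp7. 8 ppages; refcounts: pp0:2 pp1:2 pp2:4 pp3:2 pp4:2 pp5:1 pp6:2 pp7:1

Answer: 8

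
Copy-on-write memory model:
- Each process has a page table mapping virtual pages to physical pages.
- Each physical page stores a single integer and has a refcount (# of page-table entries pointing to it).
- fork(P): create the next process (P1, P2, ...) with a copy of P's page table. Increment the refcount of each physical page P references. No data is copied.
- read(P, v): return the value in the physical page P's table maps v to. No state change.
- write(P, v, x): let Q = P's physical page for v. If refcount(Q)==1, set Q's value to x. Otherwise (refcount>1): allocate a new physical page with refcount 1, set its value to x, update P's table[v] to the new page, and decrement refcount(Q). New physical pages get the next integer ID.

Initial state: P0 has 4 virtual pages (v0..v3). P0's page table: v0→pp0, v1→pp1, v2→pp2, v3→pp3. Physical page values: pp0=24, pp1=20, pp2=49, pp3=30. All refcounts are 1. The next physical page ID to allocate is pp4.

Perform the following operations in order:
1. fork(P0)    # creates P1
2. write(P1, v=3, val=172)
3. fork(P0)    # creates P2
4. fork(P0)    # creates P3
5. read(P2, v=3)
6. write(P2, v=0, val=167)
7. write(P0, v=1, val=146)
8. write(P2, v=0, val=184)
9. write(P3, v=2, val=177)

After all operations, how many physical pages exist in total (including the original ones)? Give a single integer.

Op 1: fork(P0) -> P1. 4 ppages; refcounts: pp0:2 pp1:2 pp2:2 pp3:2
Op 2: write(P1, v3, 172). refcount(pp3)=2>1 -> COPY to pp4. 5 ppages; refcounts: pp0:2 pp1:2 pp2:2 pp3:1 pp4:1
Op 3: fork(P0) -> P2. 5 ppages; refcounts: pp0:3 pp1:3 pp2:3 pp3:2 pp4:1
Op 4: fork(P0) -> P3. 5 ppages; refcounts: pp0:4 pp1:4 pp2:4 pp3:3 pp4:1
Op 5: read(P2, v3) -> 30. No state change.
Op 6: write(P2, v0, 167). refcount(pp0)=4>1 -> COPY to pp5. 6 ppages; refcounts: pp0:3 pp1:4 pp2:4 pp3:3 pp4:1 pp5:1
Op 7: write(P0, v1, 146). refcount(pp1)=4>1 -> COPY to pp6. 7 ppages; refcounts: pp0:3 pp1:3 pp2:4 pp3:3 pp4:1 pp5:1 pp6:1
Op 8: write(P2, v0, 184). refcount(pp5)=1 -> write in place. 7 ppages; refcounts: pp0:3 pp1:3 pp2:4 pp3:3 pp4:1 pp5:1 pp6:1
Op 9: write(P3, v2, 177). refcount(pp2)=4>1 -> COPY to pp7. 8 ppages; refcounts: pp0:3 pp1:3 pp2:3 pp3:3 pp4:1 pp5:1 pp6:1 pp7:1

Answer: 8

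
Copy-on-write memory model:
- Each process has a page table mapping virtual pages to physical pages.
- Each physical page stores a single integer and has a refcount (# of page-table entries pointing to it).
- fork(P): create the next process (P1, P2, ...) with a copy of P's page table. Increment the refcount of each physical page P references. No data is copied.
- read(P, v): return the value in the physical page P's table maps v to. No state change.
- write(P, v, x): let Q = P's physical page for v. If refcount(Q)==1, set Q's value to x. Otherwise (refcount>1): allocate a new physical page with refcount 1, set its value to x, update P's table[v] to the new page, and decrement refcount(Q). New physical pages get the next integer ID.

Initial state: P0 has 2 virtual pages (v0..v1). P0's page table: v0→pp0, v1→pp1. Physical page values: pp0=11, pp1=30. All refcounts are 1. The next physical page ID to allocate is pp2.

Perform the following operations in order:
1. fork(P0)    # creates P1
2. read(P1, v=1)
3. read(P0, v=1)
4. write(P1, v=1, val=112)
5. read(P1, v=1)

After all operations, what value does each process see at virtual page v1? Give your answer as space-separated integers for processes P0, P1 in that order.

Op 1: fork(P0) -> P1. 2 ppages; refcounts: pp0:2 pp1:2
Op 2: read(P1, v1) -> 30. No state change.
Op 3: read(P0, v1) -> 30. No state change.
Op 4: write(P1, v1, 112). refcount(pp1)=2>1 -> COPY to pp2. 3 ppages; refcounts: pp0:2 pp1:1 pp2:1
Op 5: read(P1, v1) -> 112. No state change.
P0: v1 -> pp1 = 30
P1: v1 -> pp2 = 112

Answer: 30 112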